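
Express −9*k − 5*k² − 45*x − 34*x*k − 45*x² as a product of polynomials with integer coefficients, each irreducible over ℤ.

−(9*x + 5*k + 9)*(5*x + k)

Group: −5*x*(9*x + 5*k + 9) − k*(9*x + 5*k + 9); both groups contain (9*x + 5*k + 9).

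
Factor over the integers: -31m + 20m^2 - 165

Need a pair with product 20·(-165) = -3300 and sum -31: that's -75 and 44.
Split the middle term: 20m^2 - 75m + 44m - 165 = 5m(4m - 15) + 11(4m - 15).

(4m - 15)(5m + 11)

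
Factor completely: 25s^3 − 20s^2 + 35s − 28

Group as (25s^3 + 35s) + (−20s^2 − 28) = 5s(5s^2 + 7) − 4(5s^2 + 7).
Both groups share the factor (5s^2 + 7).

(5s − 4)(5s^2 + 7)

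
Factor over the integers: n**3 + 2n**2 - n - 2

Trying the rational-root candidates, n = 1 is a root, so (n - 1) is a factor; dividing leaves n**2 + 3n + 2.
The remaining quadratic factors as (n + 2)(n + 1).

(n + 1)(n + 2)(n - 1)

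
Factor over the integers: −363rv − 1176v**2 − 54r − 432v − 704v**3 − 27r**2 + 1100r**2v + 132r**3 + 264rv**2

(11r + 11v + 6)(12r − 8v − 9)(r + 8v)

Group: 12r(11r**2 + 99rv + 6r + 88v**2 + 48v) + (−8v − 9)(11r**2 + 99rv + 6r + 88v**2 + 48v); both groups contain (11r**2 + 99rv + 6r + 88v**2 + 48v), so (12r − 8v − 9) is a factor with cofactor 11r**2 + 99rv + 6r + 88v**2 + 48v.
The cofactor groups again: 11r**2 + 99rv + 6r + 88v**2 + 48v = r(11r + 11v + 6) + 8v(11r + 11v + 6); both groups contain (11r + 11v + 6), giving (r + 8v)(11r + 11v + 6).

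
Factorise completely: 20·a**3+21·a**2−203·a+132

(4·a−3)·(5·a−11)·(a+4)

Trying the rational-root candidates, a = 3/4 is a root, so (4·a−3) is a factor; dividing leaves 5·a**2+9·a−44.
The remaining quadratic factors as (5·a−11)(a+4).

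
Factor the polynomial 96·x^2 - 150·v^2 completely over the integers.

6·(4·x - 5·v)·(4·x + 5·v)

Factor out 6, leaving 16·x^2 - 25·v^2, which is a difference of two squares.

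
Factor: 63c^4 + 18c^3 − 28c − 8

(7c + 2)(9c^3 − 4)

Group as (63c^4 − 28c) + (18c^3 − 8) = 7c(9c^3 − 4) + 2(9c^3 − 4).
Both groups share the factor (9c^3 − 4).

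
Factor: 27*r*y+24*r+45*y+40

(3*r+5)*(9*y+8)

Group as (27*r*y+24*r) + (45*y+40) = 3*r*(9*y+8) + 5*(9*y+8).
Both groups share the factor (9*y+8).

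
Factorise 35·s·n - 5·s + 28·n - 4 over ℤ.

Group as (35·s·n - 5·s) + (28·n - 4) = 5·s·(7·n - 1) + 4·(7·n - 1).
Both groups share the factor (7·n - 1).

(5·s + 4)·(7·n - 1)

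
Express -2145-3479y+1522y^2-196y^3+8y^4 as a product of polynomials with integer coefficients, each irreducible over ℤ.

(2y+1)(2y-13)(2y-15)(y-11)

Among the possible rational roots, y = 11 is a root, so (y-11) is a factor; dividing leaves 8y^3-108y^2+334y+195.
Continuing, y = -1/2 is a root, so (2y+1) divides it; the quotient is 4y^2-56y+195.
The remaining quadratic factors as (2y-13)(2y-15).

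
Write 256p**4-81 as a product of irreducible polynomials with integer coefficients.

(4p+3)(4p-3)(16p**2+9)

Difference of squares twice: with A = 4p and B = 3, A⁴ − B⁴ = (A² − B²)(A² + B²), and A² − B² factors again.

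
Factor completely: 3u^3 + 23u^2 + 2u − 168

Testing divisors of the constant over divisors of the leading coefficient, u = 7/3 is a root, giving the factor (3u − 7) and quotient u^2 + 10u + 24.
The remaining quadratic factors as (u + 4)(u + 6).

(3u − 7)(u + 4)(u + 6)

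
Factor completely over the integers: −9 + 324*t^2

Factor out 9, leaving 36*t^2 − 1, which is a difference of two squares.

9*(6*t + 1)*(6*t − 1)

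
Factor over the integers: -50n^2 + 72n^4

Pull out the common factor 2n^2; 36n^2 - 25 is a difference of squares.

2n^2(6n + 5)(6n - 5)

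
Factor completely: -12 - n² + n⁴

Substitute u = n² to get a quadratic in u, then factor.
n² - 4 is a difference of squares.
n² + 3 is irreducible over ℤ (always positive, so no real roots).

(n + 2)*(n - 2)*(n² + 3)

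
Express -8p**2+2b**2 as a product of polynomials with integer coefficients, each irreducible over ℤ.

2(b+2p)(b-2p)

Factor out 2, leaving b**2-4p**2, which is a difference of two squares.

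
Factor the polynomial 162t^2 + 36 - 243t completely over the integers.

9(3t - 4)(6t - 1)

Pull out the common factor 9, then factor the remaining trinomial.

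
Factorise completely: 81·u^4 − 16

(3·u + 2)·(3·u − 2)·(9·u^2 + 4)

(3·u)⁴ − (2)⁴ = ((3·u)² − (2)²)((3·u)² + (2)²); the first factor splits again, the second (9·u^2 + 4) is irreducible.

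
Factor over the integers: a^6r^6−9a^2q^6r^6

Every term has a factor of a^2r^6; factoring it out leaves a^4−9q^6.
Recognize a difference of squares with the parts a^2 and 3q^3.

a^2r^6(a^2+3q^3)(a^2−3q^3)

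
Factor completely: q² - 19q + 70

(q - 14)(q - 5)

Two integers with product 70 and sum -19 are -14 and -5.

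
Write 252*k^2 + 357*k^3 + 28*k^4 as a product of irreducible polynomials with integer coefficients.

Pull out the common factor 7*k^2, then factor the remaining trinomial.

7*k^2*(4*k + 3)*(k + 12)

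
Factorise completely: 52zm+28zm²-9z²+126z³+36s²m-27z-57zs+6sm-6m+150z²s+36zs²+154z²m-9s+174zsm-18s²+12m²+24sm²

(2z+2m-1)(9z+3s+2m)(7z+6s+3)

Group: 9z(14z²+12zs+14zm-z+12sm-6s+6m-3) + (3s+2m)(14z²+12zs+14zm-z+12sm-6s+6m-3); both groups contain (14z²+12zs+14zm-z+12sm-6s+6m-3), so (9z+3s+2m) is a factor with cofactor 14z²+12zs+14zm-z+12sm-6s+6m-3.
The cofactor groups again: 14z²+12zs+14zm-z+12sm-6s+6m-3 = 2z(7z+6s+3) + (2m-1)(7z+6s+3); both groups contain (7z+6s+3), giving (2z+2m-1)(7z+6s+3).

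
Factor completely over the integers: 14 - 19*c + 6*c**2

(6*c - 7)*(c - 2)

Need a pair with product 6·14 = 84 and sum -19: that's -7 and -12.
Split the middle term: 6*c**2 - 7*c - 12*c + 14 = c*(6*c - 7) - 2*(6*c - 7).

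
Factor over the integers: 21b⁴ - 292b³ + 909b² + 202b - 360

(3b + 2)(7b - 4)(b - 5)(b - 9)

Testing divisors of the constant over divisors of the leading coefficient, b = 9 is a root, so (b - 9) divides it; the quotient is 21b³ - 103b² - 18b + 40.
Then b = 4/7 is a root, giving the factor (7b - 4) and quotient 3b² - 13b - 10.
The remaining quadratic factors as (3b + 2)(b - 5).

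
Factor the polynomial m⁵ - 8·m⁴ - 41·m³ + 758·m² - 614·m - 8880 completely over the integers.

(m + 3)·(m + 8)·(m - 5)·(m² - 14·m + 74)

By the rational root theorem, m = -8 is a root, so (m + 8) is a factor; dividing leaves m⁴ - 16·m³ + 87·m² + 62·m - 1110.
Next, m = -3 is a root, giving the factor (m + 3) and quotient m³ - 19·m² + 144·m - 370.
Continuing, m = 5 is a root, so (m - 5) divides it; the quotient is m² - 14·m + 74.
The quadratic m² - 14·m + 74 has discriminant -100 < 0 and is irreducible over ℤ.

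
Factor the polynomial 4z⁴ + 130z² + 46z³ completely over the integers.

2z²(2z + 13)(z + 5)

Pull out the common factor 2z², then factor the remaining trinomial.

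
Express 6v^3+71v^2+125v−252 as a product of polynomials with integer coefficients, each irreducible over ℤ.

Among the possible rational roots, v = −4 is a root, so (v+4) divides it; the quotient is 6v^2+47v−63.
The remaining quadratic factors as (6v−7)(v+9).

(6v−7)(v+4)(v+9)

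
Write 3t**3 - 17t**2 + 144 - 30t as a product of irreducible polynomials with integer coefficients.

Testing divisors of the constant over divisors of the leading coefficient, t = 6 is a root, giving the factor (t - 6) and quotient 3t**2 + t - 24.
The remaining quadratic factors as (t + 3)(3t - 8).

(3t - 8)(t + 3)(t - 6)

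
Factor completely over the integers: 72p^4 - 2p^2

2p^2(6p + 1)(6p - 1)

Pull out the common factor 2p^2; 36p^2 - 1 is a difference of squares.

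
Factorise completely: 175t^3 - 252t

7t(5t + 6)(5t - 6)

Pull out the common factor 7t; 25t^2 - 36 is a difference of squares.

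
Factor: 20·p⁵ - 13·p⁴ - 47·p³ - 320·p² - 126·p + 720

Testing divisors of the constant over divisors of the leading coefficient, p = 5/4 is a root, giving the factor (4·p - 5) and quotient 5·p⁴ + 3·p³ - 8·p² - 90·p - 144.
Next, p = -8/5 is a root, so (5·p + 8) divides it; the quotient is p³ - p² - 18.
Next, p = 3 is a root, so (p - 3) is a factor; dividing leaves p² + 2·p + 6.
The quadratic p² + 2·p + 6 has discriminant -20 < 0 and is irreducible over ℤ.

(4·p - 5)·(5·p + 8)·(p - 3)·(p² + 2·p + 6)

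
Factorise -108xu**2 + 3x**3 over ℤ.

3x(x - 6u)(x + 6u)

Pull out the common factor 3x; x**2 - 36u**2 is a difference of squares.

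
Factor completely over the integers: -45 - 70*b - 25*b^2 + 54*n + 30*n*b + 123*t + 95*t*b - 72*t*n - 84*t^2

-(12*t - 5*b - 9)*(7*t + 6*n - 5*b - 5)

Group: -12*t*(7*t + 6*n - 5*b - 5) + (5*b + 9)*(7*t + 6*n - 5*b - 5); both groups contain (7*t + 6*n - 5*b - 5).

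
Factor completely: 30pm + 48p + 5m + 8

Group as (30pm + 48p) + (5m + 8) = 6p(5m + 8) + (5m + 8).
Both groups share the factor (5m + 8).

(5m + 8)(6p + 1)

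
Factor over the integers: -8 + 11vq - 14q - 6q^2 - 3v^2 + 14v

Group: -3v(v - 3q - 4) + (2q + 2)(v - 3q - 4); both groups contain (v - 3q - 4).

-(3v - 2q - 2)(v - 3q - 4)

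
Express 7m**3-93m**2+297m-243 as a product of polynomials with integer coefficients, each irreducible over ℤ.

Trying the rational-root candidates, m = 9/7 is a root, giving the factor (7m-9) and quotient m**2-12m+27.
The remaining quadratic factors as (m-9)(m-3).

(7m-9)(m-3)(m-9)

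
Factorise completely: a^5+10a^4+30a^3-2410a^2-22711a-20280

(a+1)(a+8)(a-13)(a^2+14a+195)

Testing divisors of the constant over divisors of the leading coefficient, a = -1 is a root, so (a+1) is a factor; dividing leaves a^4+9a^3+21a^2-2431a-20280.
Then a = 13 is a root, so (a-13) is a factor; dividing leaves a^3+22a^2+307a+1560.
Continuing, a = -8 is a root, giving the factor (a+8) and quotient a^2+14a+195.
The quadratic a^2+14a+195 has discriminant -584 < 0 and is irreducible over ℤ.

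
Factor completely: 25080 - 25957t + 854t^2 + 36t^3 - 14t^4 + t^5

(t + 11)(t - 1)(t - 15)(t^2 - 9t + 152)

By the rational root theorem, t = -11 is a root, so (t + 11) is a factor; dividing leaves t^4 - 25t^3 + 311t^2 - 2567t + 2280.
Continuing, t = 15 is a root, so (t - 15) is a factor; dividing leaves t^3 - 10t^2 + 161t - 152.
Continuing, t = 1 is a root, so (t - 1) divides it; the quotient is t^2 - 9t + 152.
The quadratic t^2 - 9t + 152 has discriminant -527 < 0 and is irreducible over ℤ.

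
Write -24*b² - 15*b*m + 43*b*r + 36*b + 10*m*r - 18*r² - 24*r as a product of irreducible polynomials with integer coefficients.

Group: -3*b*(8*b + 5*m - 9*r - 12) + 2*r*(8*b + 5*m - 9*r - 12); both groups contain (8*b + 5*m - 9*r - 12).

-(3*b - 2*r)*(8*b + 5*m - 9*r - 12)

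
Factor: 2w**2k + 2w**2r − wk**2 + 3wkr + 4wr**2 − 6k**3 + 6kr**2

(w − 2k + 2r)(2w + 3k)(k + r)

Group: w(2wk + 2wr + 3k**2 + 3kr) + (−2k + 2r)(2wk + 2wr + 3k**2 + 3kr); both groups contain (2wk + 2wr + 3k**2 + 3kr), so (w − 2k + 2r) is a factor with cofactor 2wk + 2wr + 3k**2 + 3kr.
The cofactor groups again: 2wk + 2wr + 3k**2 + 3kr = k(2w + 3k) + r(2w + 3k); both groups contain (2w + 3k), giving (k + r)(2w + 3k).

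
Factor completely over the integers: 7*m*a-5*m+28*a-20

(7*a-5)*(m+4)

Group as (7*m*a-5*m) + (28*a-20) = m*(7*a-5) + 4*(7*a-5).
Both groups share the factor (7*a-5).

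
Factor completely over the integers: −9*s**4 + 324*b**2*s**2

Every term has a factor of 9*s**2. Then 36*b**2 − s**2 = (6*b)² − (s)².

9*s**2*(6*b + s)*(6*b − s)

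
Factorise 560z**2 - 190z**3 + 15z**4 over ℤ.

Pull out the common factor 5z**2, then factor the remaining trinomial.

5z**2(3z - 14)(z - 8)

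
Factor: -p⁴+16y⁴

(2y-p)(2y+p)(4y²+p²)

(2y)⁴ − (p)⁴ = ((2y)² − (p)²)((2y)² + (p)²); the first factor splits again, the second (4y²+p²) is irreducible.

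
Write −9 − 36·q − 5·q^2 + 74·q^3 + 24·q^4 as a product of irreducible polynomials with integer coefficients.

Testing divisors of the constant over divisors of the leading coefficient, q = −1/3 is a root, so (3·q + 1) is a factor; dividing leaves 8·q^3 + 22·q^2 − 9·q − 9.
Then q = −1/2 is a root, giving the factor (2·q + 1) and quotient 4·q^2 + 9·q − 9.
The remaining quadratic factors as (4·q − 3)(q + 3).

(2·q + 1)·(3·q + 1)·(4·q − 3)·(q + 3)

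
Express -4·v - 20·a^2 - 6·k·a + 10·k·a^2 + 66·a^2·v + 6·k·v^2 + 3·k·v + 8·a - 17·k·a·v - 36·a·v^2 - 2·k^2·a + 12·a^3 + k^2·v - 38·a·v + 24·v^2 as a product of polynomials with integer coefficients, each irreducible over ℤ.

Group: 2·a·(-k^2 + 5·k·a - 6·k·v - 3·k + 6·a^2 + 36·a·v - 10·a - 24·v + 4) - v·(-k^2 + 5·k·a - 6·k·v - 3·k + 6·a^2 + 36·a·v - 10·a - 24·v + 4); both groups contain (-k^2 + 5·k·a - 6·k·v - 3·k + 6·a^2 + 36·a·v - 10·a - 24·v + 4), so (2·a - v) is a factor with cofactor -k^2 + 5·k·a - 6·k·v - 3·k + 6·a^2 + 36·a·v - 10·a - 24·v + 4.
The cofactor groups again: -k^2 + 5·k·a - 6·k·v - 3·k + 6·a^2 + 36·a·v - 10·a - 24·v + 4 = -k·(k - 6·a + 4) + (-a - 6·v + 1)·(k - 6·a + 4); both groups contain (k - 6·a + 4), giving -(k + a + 6·v - 1)·(k - 6·a + 4).

-(k - 6·a + 4)·(2·a - v)·(k + a + 6·v - 1)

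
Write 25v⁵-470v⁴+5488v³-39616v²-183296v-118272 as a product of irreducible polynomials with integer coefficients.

Among the possible rational roots, v = -12/5 is a root, so (5v+12) divides it; the quotient is 5v⁴-106v³+1352v²-11168v-9856.
Then v = -4/5 is a root, so (5v+4) is a factor; dividing leaves v³-22v²+288v-2464.
Then v = 14 is a root, so (v-14) divides it; the quotient is v²-8v+176.
The quadratic v²-8v+176 has discriminant -640 < 0 and is irreducible over ℤ.

(5v+12)(5v+4)(v-14)(v²-8v+176)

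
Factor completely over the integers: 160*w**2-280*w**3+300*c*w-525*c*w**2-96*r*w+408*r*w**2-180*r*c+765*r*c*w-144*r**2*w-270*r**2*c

Group: 6*r*(-45*r*c-24*r*w+75*c*w+40*w**2) + (-7*w+4)*(-45*r*c-24*r*w+75*c*w+40*w**2); both groups contain (-45*r*c-24*r*w+75*c*w+40*w**2), so (6*r-7*w+4) is a factor with cofactor -45*r*c-24*r*w+75*c*w+40*w**2.
The cofactor groups again: -45*r*c-24*r*w+75*c*w+40*w**2 = -3*r*(15*c+8*w) + 5*w*(15*c+8*w); both groups contain (15*c+8*w), giving -(3*r-5*w)*(15*c+8*w).

-(15*c+8*w)*(3*r-5*w)*(6*r-7*w+4)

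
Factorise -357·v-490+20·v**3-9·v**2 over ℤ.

(4·v+7)·(5·v+14)·(v-5)

Among the possible rational roots, v = -14/5 is a root, giving the factor (5·v+14) and quotient 4·v**2-13·v-35.
The remaining quadratic factors as (4·v+7)(v-5).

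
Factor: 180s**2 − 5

Pull out the common factor 5; 36s**2 − 1 is a difference of squares.

5(6s + 1)(6s − 1)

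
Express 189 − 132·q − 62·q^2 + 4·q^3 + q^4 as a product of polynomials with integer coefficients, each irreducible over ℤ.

(q + 3)·(q + 9)·(q − 1)·(q − 7)

Testing divisors of the constant over divisors of the leading coefficient, q = 7 is a root, so (q − 7) is a factor; dividing leaves q^3 + 11·q^2 + 15·q − 27.
Then q = 1 is a root, so (q − 1) is a factor; dividing leaves q^2 + 12·q + 27.
The remaining quadratic factors as (q + 3)(q + 9).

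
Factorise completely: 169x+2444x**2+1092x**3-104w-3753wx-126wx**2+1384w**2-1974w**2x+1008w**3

Group: 8w(126w**2-42wx+173w-84x**2-188x-13) - 13x(126w**2-42wx+173w-84x**2-188x-13); both groups contain (126w**2-42wx+173w-84x**2-188x-13), so (8w-13x) is a factor with cofactor 126w**2-42wx+173w-84x**2-188x-13.
The cofactor groups again: 126w**2-42wx+173w-84x**2-188x-13 = 9w(14w-14x-1) + (6x+13)(14w-14x-1); both groups contain (14w-14x-1), giving (9w+6x+13)(14w-14x-1).

(14w-14x-1)(8w-13x)(9w+6x+13)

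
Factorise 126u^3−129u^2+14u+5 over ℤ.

Testing divisors of the constant over divisors of the leading coefficient, u = 5/6 is a root, so (6u−5) divides it; the quotient is 21u^2−4u−1.
The remaining quadratic factors as (7u+1)(3u−1).

(3u−1)(6u−5)(7u+1)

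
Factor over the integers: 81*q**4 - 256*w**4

(3*q + 4*w)*(3*q - 4*w)*(9*q**2 + 16*w**2)

Write as (9*q**2)² − (16*w**2)², then factor 9*q**2 - 16*w**2 once more.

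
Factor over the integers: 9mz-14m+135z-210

Group as (9mz-14m) + (135z-210) = m(9z-14) + 15(9z-14).
Both groups share the factor (9z-14).

(9z-14)(m+15)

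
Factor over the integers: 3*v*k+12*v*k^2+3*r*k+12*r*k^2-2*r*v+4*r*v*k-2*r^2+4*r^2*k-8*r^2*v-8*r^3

-(2*r-3*k)*(4*r+4*k+1)*(r+v)

Group: r*(-8*r^2+4*r*k-2*r+12*k^2+3*k) + v*(-8*r^2+4*r*k-2*r+12*k^2+3*k); both groups contain (-8*r^2+4*r*k-2*r+12*k^2+3*k), so (r+v) is a factor with cofactor -8*r^2+4*r*k-2*r+12*k^2+3*k.
The cofactor groups again: -8*r^2+4*r*k-2*r+12*k^2+3*k = -2*r*(4*r+4*k+1) + 3*k*(4*r+4*k+1); both groups contain (4*r+4*k+1), giving -(2*r-3*k)*(4*r+4*k+1).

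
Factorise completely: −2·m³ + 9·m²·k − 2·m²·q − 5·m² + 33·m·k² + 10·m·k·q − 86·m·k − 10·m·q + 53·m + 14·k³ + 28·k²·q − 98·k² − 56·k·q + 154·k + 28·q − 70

Group: 2·m·(−m² + 5·m·k − 5·m + 14·k² − 28·k + 14) + (k + 2·q − 5)·(−m² + 5·m·k − 5·m + 14·k² − 28·k + 14); both groups contain (−m² + 5·m·k − 5·m + 14·k² − 28·k + 14), so (2·m + k + 2·q − 5) is a factor with cofactor −m² + 5·m·k − 5·m + 14·k² − 28·k + 14.
The cofactor groups again: −m² + 5·m·k − 5·m + 14·k² − 28·k + 14 = −m·(m + 2·k − 2) + (7·k − 7)·(m + 2·k − 2); both groups contain (m + 2·k − 2), giving −(m − 7·k + 7)·(m + 2·k − 2).

−(m − 7·k + 7)·(m + 2·k − 2)·(2·m + k + 2·q − 5)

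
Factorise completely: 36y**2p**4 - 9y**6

Pull out the common factor 9y**2, leaving -y**4 + 4p**4.
Recognize a difference of squares with the parts 2p**2 and y**2.

-9y**2(y**2 - 2p**2)(y**2 + 2p**2)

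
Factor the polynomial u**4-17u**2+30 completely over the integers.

(u**2-15)(u**2-2)

Substitute w = u**2 to get a quadratic in w, then factor.
u**2-15 is irreducible over ℤ (15 is not a perfect square).
u**2-2 is irreducible over ℤ (2 is not a perfect square).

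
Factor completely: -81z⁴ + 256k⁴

(4k + 3z)(4k - 3z)(16k² + 9z²)

Write as (16k²)² − (9z²)², then factor 16k² - 9z² once more.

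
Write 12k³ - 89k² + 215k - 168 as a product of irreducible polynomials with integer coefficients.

Testing divisors of the constant over divisors of the leading coefficient, k = 8/3 is a root, giving the factor (3k - 8) and quotient 4k² - 19k + 21.
The remaining quadratic factors as (k - 3)(4k - 7).

(3k - 8)(4k - 7)(k - 3)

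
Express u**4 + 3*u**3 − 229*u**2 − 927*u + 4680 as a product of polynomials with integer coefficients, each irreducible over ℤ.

By the rational root theorem, u = −13 is a root, so (u + 13) is a factor; dividing leaves u**3 − 10*u**2 − 99*u + 360.
Continuing, u = −8 is a root, giving the factor (u + 8) and quotient u**2 − 18*u + 45.
The remaining quadratic factors as (u − 15)(u − 3).

(u + 13)*(u + 8)*(u − 15)*(u − 3)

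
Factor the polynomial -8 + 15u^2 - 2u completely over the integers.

Need a pair with product 15·(-8) = -120 and sum -2: that's 10 and -12.
Split the middle term: 15u^2 + 10u - 12u - 8 = 5u(3u + 2) - 4(3u + 2).

(3u + 2)(5u - 4)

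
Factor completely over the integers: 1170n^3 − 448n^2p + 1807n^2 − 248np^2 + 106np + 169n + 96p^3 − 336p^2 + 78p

(10n − 4p + 1)(13n + 6p)(9n − 4p + 13)

Group: 10n(117n^2 + 2np + 169n − 24p^2 + 78p) + (−4p + 1)(117n^2 + 2np + 169n − 24p^2 + 78p); both groups contain (117n^2 + 2np + 169n − 24p^2 + 78p), so (10n − 4p + 1) is a factor with cofactor 117n^2 + 2np + 169n − 24p^2 + 78p.
The cofactor groups again: 117n^2 + 2np + 169n − 24p^2 + 78p = 13n(9n − 4p + 13) + 6p(9n − 4p + 13); both groups contain (9n − 4p + 13), giving (13n + 6p)(9n − 4p + 13).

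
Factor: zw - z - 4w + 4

(w - 1)(z - 4)

Group as (zw - z) + (-4w + 4) = z(w - 1) - 4(w - 1).
Both groups share the factor (w - 1).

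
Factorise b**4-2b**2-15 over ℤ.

(b**2+3)(b**2-5)

Substitute u = b**2 to get a quadratic in u, then factor.
b**2+3 is irreducible over ℤ (always positive, so no real roots).
b**2-5 is irreducible over ℤ (5 is not a perfect square).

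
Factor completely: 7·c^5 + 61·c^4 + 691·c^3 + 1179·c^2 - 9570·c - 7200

(7·c + 5)·(c + 5)·(c - 3)·(c^2 + 6·c + 96)

Among the possible rational roots, c = -5 is a root, so (c + 5) divides it; the quotient is 7·c^4 + 26·c^3 + 561·c^2 - 1626·c - 1440.
Continuing, c = -5/7 is a root, so (7·c + 5) divides it; the quotient is c^3 + 3·c^2 + 78·c - 288.
Then c = 3 is a root, so (c - 3) is a factor; dividing leaves c^2 + 6·c + 96.
The quadratic c^2 + 6·c + 96 has discriminant -348 < 0 and is irreducible over ℤ.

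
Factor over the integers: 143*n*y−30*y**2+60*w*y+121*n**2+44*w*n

Group: 11*n*(4*w+11*n−2*y) + 15*y*(4*w+11*n−2*y); both groups contain (4*w+11*n−2*y).

(11*n+15*y)*(4*w+11*n−2*y)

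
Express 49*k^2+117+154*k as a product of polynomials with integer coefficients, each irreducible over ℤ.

Need a pair with product 49·117 = 5733 and sum 154: that's 63 and 91.
Split the middle term: 49*k^2+63*k + 91*k+117 = 7*k*(7*k+9) + 13*(7*k+9).

(7*k+13)*(7*k+9)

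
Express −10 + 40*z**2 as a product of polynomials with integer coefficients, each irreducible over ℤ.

Factor out 10, leaving 4*z**2 − 1, which is a difference of two squares.

10*(2*z + 1)*(2*z − 1)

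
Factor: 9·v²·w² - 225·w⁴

Pull out the common factor 9·w²; v² - 25·w² is a difference of squares.

9·w²·(v + 5·w)·(v - 5·w)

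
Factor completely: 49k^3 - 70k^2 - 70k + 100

(7k - 10)(7k^2 - 10)

Group as (49k^3 - 70k) + (-70k^2 + 100) = 7k(7k^2 - 10) - 10(7k^2 - 10).
Both groups share the factor (7k^2 - 10).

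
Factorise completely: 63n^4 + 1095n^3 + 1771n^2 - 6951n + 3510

By the rational root theorem, n = -15 is a root, so (n + 15) divides it; the quotient is 63n^3 + 150n^2 - 479n + 234.
Continuing, n = -13/3 is a root, so (3n + 13) is a factor; dividing leaves 21n^2 - 41n + 18.
The remaining quadratic factors as (7n - 9)(3n - 2).

(3n + 13)(3n - 2)(7n - 9)(n + 15)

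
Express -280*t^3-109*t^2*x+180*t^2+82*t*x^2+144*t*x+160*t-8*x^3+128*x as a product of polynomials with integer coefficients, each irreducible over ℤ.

-(5*t+4*x)*(7*t-2*x-8)*(8*t-x+4)

Group: 5*t*(-56*t^2+23*t*x+36*t-2*x^2+32) + 4*x*(-56*t^2+23*t*x+36*t-2*x^2+32); both groups contain (-56*t^2+23*t*x+36*t-2*x^2+32), so (5*t+4*x) is a factor with cofactor -56*t^2+23*t*x+36*t-2*x^2+32.
The cofactor groups again: -56*t^2+23*t*x+36*t-2*x^2+32 = -7*t*(8*t-x+4) + (2*x+8)*(8*t-x+4); both groups contain (8*t-x+4), giving -(7*t-2*x-8)*(8*t-x+4).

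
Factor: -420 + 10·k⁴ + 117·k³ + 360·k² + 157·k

(2·k + 5)·(5·k - 4)·(k + 3)·(k + 7)

Testing divisors of the constant over divisors of the leading coefficient, k = -5/2 is a root, so (2·k + 5) is a factor; dividing leaves 5·k³ + 46·k² + 65·k - 84.
Then k = 4/5 is a root, giving the factor (5·k - 4) and quotient k² + 10·k + 21.
The remaining quadratic factors as (k + 7)(k + 3).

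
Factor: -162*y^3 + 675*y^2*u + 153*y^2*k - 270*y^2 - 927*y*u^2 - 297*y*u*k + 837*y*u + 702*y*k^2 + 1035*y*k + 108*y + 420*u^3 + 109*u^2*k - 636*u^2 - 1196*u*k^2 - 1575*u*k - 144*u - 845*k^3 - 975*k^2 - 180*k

-(9*y - 15*u - 13*k - 3)*(3*y - 4*u - 5*k)*(6*y - 7*u + 13*k + 12)

Group: 6*y*(-27*y^2 + 81*y*u + 84*y*k + 9*y - 60*u^2 - 127*u*k - 12*u - 65*k^2 - 15*k) + (-7*u + 13*k + 12)*(-27*y^2 + 81*y*u + 84*y*k + 9*y - 60*u^2 - 127*u*k - 12*u - 65*k^2 - 15*k); both groups contain (-27*y^2 + 81*y*u + 84*y*k + 9*y - 60*u^2 - 127*u*k - 12*u - 65*k^2 - 15*k), so (6*y - 7*u + 13*k + 12) is a factor with cofactor -27*y^2 + 81*y*u + 84*y*k + 9*y - 60*u^2 - 127*u*k - 12*u - 65*k^2 - 15*k.
The cofactor groups again: -27*y^2 + 81*y*u + 84*y*k + 9*y - 60*u^2 - 127*u*k - 12*u - 65*k^2 - 15*k = -3*y*(9*y - 15*u - 13*k - 3) + (4*u + 5*k)*(9*y - 15*u - 13*k - 3); both groups contain (9*y - 15*u - 13*k - 3), giving -(3*y - 4*u - 5*k)*(9*y - 15*u - 13*k - 3).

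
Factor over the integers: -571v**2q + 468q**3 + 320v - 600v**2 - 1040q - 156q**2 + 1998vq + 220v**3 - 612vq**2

(4v - 13q)(11v - 6q - 8)(5v + 6q - 10)

Group: 4v(55v**2 + 36vq - 150v - 36q**2 + 12q + 80) - 13q(55v**2 + 36vq - 150v - 36q**2 + 12q + 80); both groups contain (55v**2 + 36vq - 150v - 36q**2 + 12q + 80), so (4v - 13q) is a factor with cofactor 55v**2 + 36vq - 150v - 36q**2 + 12q + 80.
The cofactor groups again: 55v**2 + 36vq - 150v - 36q**2 + 12q + 80 = 5v(11v - 6q - 8) + (6q - 10)(11v - 6q - 8); both groups contain (11v - 6q - 8), giving (5v + 6q - 10)(11v - 6q - 8).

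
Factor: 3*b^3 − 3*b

Every term has a factor of 3*b. Then b^2 − 1 = (b)² − (1)².

3*b*(b + 1)*(b − 1)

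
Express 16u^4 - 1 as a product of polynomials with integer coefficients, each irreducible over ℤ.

Difference of squares twice: with A = 2u and B = 1, A⁴ − B⁴ = (A² − B²)(A² + B²), and A² − B² factors again.

(2u + 1)(2u - 1)(4u^2 + 1)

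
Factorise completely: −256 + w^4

(w + 4)(w − 4)(w^2 + 16)

(w)⁴ − (4)⁴ = ((w)² − (4)²)((w)² + (4)²); the first factor splits again, the second (w^2 + 16) is irreducible.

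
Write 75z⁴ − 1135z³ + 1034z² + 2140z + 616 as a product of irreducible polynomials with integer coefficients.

By the rational root theorem, z = −2/5 is a root, giving the factor (5z + 2) and quotient 15z³ − 233z² + 300z + 308.
Continuing, z = 11/5 is a root, giving the factor (5z − 11) and quotient 3z² − 40z − 28.
The remaining quadratic factors as (z − 14)(3z + 2).

(3z + 2)(5z + 2)(5z − 11)(z − 14)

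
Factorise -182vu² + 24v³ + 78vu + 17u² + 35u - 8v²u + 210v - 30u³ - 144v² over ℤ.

(2v - 6u - 5)(2v + 5u - 7)(6v + u)

Group: 2v(12v² - 34vu - 30v - 6u² - 5u) + (5u - 7)(12v² - 34vu - 30v - 6u² - 5u); both groups contain (12v² - 34vu - 30v - 6u² - 5u), so (2v + 5u - 7) is a factor with cofactor 12v² - 34vu - 30v - 6u² - 5u.
The cofactor groups again: 12v² - 34vu - 30v - 6u² - 5u = 2v(6v + u) + (-6u - 5)(6v + u); both groups contain (6v + u), giving (2v - 6u - 5)(6v + u).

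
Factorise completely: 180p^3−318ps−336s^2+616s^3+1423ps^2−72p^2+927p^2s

Group: 15p(12p^2+53ps+56s^2) + (11s−6)(12p^2+53ps+56s^2); both groups contain (12p^2+53ps+56s^2), so (15p+11s−6) is a factor with cofactor 12p^2+53ps+56s^2.
The cofactor groups again: 12p^2+53ps+56s^2 = 4p(3p+8s) + 7s(3p+8s); both groups contain (3p+8s), giving (4p+7s)(3p+8s).

(15p+11s−6)(3p+8s)(4p+7s)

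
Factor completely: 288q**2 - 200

8(6q + 5)(6q - 5)

Pull out the common factor 8; 36q**2 - 25 is a difference of squares.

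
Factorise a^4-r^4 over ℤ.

Write as (a^2)² − (r^2)², then factor a^2-r^2 once more.

(a+r)(a-r)(a^2+r^2)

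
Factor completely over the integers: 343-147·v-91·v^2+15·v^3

(3·v+7)·(5·v-7)·(v-7)

By the rational root theorem, v = 7/5 is a root, so (5·v-7) divides it; the quotient is 3·v^2-14·v-49.
The remaining quadratic factors as (3·v+7)(v-7).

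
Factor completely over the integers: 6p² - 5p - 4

Need a pair with product 6·(-4) = -24 and sum -5: that's 3 and -8.
Split the middle term: 6p² + 3p - 8p - 4 = 3p(2p + 1) - 4(2p + 1).

(2p + 1)(3p - 4)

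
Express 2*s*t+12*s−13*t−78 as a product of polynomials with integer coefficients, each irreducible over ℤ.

(2*s−13)*(t+6)

Group as (2*s*t+12*s) + (−13*t−78) = 2*s*(t+6) − 13*(t+6).
Both groups share the factor (t+6).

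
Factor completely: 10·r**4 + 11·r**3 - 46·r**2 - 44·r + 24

By the rational root theorem, r = -2 is a root, so (r + 2) is a factor; dividing leaves 10·r**3 - 9·r**2 - 28·r + 12.
Continuing, r = 2 is a root, so (r - 2) divides it; the quotient is 10·r**2 + 11·r - 6.
The remaining quadratic factors as (5·r - 2)(2·r + 3).

(2·r + 3)·(5·r - 2)·(r + 2)·(r - 2)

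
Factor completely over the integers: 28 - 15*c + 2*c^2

Need a pair with product 2·28 = 56 and sum -15: that's -7 and -8.
Split the middle term: 2*c^2 - 7*c - 8*c + 28 = c*(2*c - 7) - 4*(2*c - 7).

(2*c - 7)*(c - 4)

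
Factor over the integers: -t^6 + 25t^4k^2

-t^4(t - 5k)(t + 5k)

Every term has a factor of t^4; factoring it out leaves -t^2 + 25k^2.
Recognize a difference of squares with the parts 5k and t.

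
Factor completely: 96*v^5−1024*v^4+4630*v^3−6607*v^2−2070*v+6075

(4*v−5)*(4*v−9)*(6*v+5)*(v^2−8*v+27)

Testing divisors of the constant over divisors of the leading coefficient, v = −5/6 is a root, so (6*v+5) divides it; the quotient is 16*v^4−184*v^3+925*v^2−1872*v+1215.
Then v = 5/4 is a root, so (4*v−5) divides it; the quotient is 4*v^3−41*v^2+180*v−243.
Next, v = 9/4 is a root, so (4*v−9) is a factor; dividing leaves v^2−8*v+27.
The quadratic v^2−8*v+27 has discriminant −44 < 0 and is irreducible over ℤ.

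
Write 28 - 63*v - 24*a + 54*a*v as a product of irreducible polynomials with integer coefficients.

(6*a - 7)*(9*v - 4)

Group as (54*a*v - 24*a) + (-63*v + 28) = 6*a*(9*v - 4) - 7*(9*v - 4).
Both groups share the factor (9*v - 4).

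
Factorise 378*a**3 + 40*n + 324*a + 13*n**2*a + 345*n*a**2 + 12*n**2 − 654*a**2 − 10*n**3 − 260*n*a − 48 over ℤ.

−(n − 7*a + 2)*(5*n + 6*a − 6)*(2*n + 9*a − 4)

Group: n*(−10*n**2 − 57*n*a + 32*n − 54*a**2 + 78*a − 24) + (−7*a + 2)*(−10*n**2 − 57*n*a + 32*n − 54*a**2 + 78*a − 24); both groups contain (−10*n**2 − 57*n*a + 32*n − 54*a**2 + 78*a − 24), so (n − 7*a + 2) is a factor with cofactor −10*n**2 − 57*n*a + 32*n − 54*a**2 + 78*a − 24.
The cofactor groups again: −10*n**2 − 57*n*a + 32*n − 54*a**2 + 78*a − 24 = −5*n*(2*n + 9*a − 4) + (−6*a + 6)*(2*n + 9*a − 4); both groups contain (2*n + 9*a − 4), giving −(5*n + 6*a − 6)*(2*n + 9*a − 4).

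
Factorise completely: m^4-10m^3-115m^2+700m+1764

By the rational root theorem, m = 14 is a root, so (m-14) divides it; the quotient is m^3+4m^2-59m-126.
Then m = 7 is a root, giving the factor (m-7) and quotient m^2+11m+18.
The remaining quadratic factors as (m+9)(m+2).

(m+2)(m+9)(m-14)(m-7)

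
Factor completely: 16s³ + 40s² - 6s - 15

Group as (16s³ - 6s) + (40s² - 15) = 2s(8s² - 3) + 5(8s² - 3).
Both groups share the factor (8s² - 3).

(2s + 5)(8s² - 3)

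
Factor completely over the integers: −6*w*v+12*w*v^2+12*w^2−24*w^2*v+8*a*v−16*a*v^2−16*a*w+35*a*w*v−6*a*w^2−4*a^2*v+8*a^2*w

(2*w−v)*(4*a−3*w)*(a+4*v−2)

Group: a*(8*a*w−4*a*v−6*w^2+3*w*v) + (4*v−2)*(8*a*w−4*a*v−6*w^2+3*w*v); both groups contain (8*a*w−4*a*v−6*w^2+3*w*v), so (a+4*v−2) is a factor with cofactor 8*a*w−4*a*v−6*w^2+3*w*v.
The cofactor groups again: 8*a*w−4*a*v−6*w^2+3*w*v = 4*a*(2*w−v) − 3*w*(2*w−v); both groups contain (2*w−v), giving (4*a−3*w)*(2*w−v).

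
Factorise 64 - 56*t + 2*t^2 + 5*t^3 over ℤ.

Among the possible rational roots, t = 2 is a root, giving the factor (t - 2) and quotient 5*t^2 + 12*t - 32.
The remaining quadratic factors as (5*t - 8)(t + 4).

(5*t - 8)*(t + 4)*(t - 2)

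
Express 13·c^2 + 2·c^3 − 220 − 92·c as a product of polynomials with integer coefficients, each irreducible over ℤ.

(2·c − 11)·(c + 10)·(c + 2)

Testing divisors of the constant over divisors of the leading coefficient, c = −2 is a root, giving the factor (c + 2) and quotient 2·c^2 + 9·c − 110.
The remaining quadratic factors as (2·c − 11)(c + 10).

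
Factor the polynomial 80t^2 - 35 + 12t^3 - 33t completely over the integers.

(2t + 1)(6t - 5)(t + 7)

Among the possible rational roots, t = -1/2 is a root, giving the factor (2t + 1) and quotient 6t^2 + 37t - 35.
The remaining quadratic factors as (t + 7)(6t - 5).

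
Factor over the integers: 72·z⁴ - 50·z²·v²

2·z²·(6·z - 5·v)·(6·z + 5·v)

Every term has a factor of 2·z². Then 36·z² - 25·v² = (6·z)² − (5·v)².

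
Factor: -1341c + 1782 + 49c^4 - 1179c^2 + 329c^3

Testing divisors of the constant over divisors of the leading coefficient, c = 3 is a root, giving the factor (c - 3) and quotient 49c^3 + 476c^2 + 249c - 594.
Continuing, c = 6/7 is a root, so (7c - 6) divides it; the quotient is 7c^2 + 74c + 99.
The remaining quadratic factors as (c + 9)(7c + 11).

(7c + 11)(7c - 6)(c + 9)(c - 3)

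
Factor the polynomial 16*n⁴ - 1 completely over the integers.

(2*n + 1)*(2*n - 1)*(4*n² + 1)

(2*n)⁴ − (1)⁴ = ((2*n)² − (1)²)((2*n)² + (1)²); the first factor splits again, the second (4*n² + 1) is irreducible.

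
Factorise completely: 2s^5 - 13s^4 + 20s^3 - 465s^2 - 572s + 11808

Testing divisors of the constant over divisors of the leading coefficient, s = 8 is a root, giving the factor (s - 8) and quotient 2s^4 + 3s^3 + 44s^2 - 113s - 1476.
Then s = 9/2 is a root, giving the factor (2s - 9) and quotient s^3 + 6s^2 + 49s + 164.
Then s = -4 is a root, so (s + 4) divides it; the quotient is s^2 + 2s + 41.
The quadratic s^2 + 2s + 41 has discriminant -160 < 0 and is irreducible over ℤ.

(2s - 9)(s + 4)(s - 8)(s^2 + 2s + 41)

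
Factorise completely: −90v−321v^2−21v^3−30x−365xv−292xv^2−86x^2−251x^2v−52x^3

Group: 13x(−4x^2−19xv−2x−21v^2−6v) + (v+15)(−4x^2−19xv−2x−21v^2−6v); both groups contain (−4x^2−19xv−2x−21v^2−6v), so (13x+v+15) is a factor with cofactor −4x^2−19xv−2x−21v^2−6v.
The cofactor groups again: −4x^2−19xv−2x−21v^2−6v = −4x(x+3v) + (−7v−2)(x+3v); both groups contain (x+3v), giving −(4x+7v+2)(x+3v).

−(x+3v)(4x+7v+2)(13x+v+15)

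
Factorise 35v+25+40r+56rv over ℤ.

(7v+5)(8r+5)

Group as (56rv+40r) + (35v+25) = 8r(7v+5) + 5(7v+5).
Both groups share the factor (7v+5).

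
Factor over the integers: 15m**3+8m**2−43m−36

By the rational root theorem, m = 9/5 is a root, so (5m−9) is a factor; dividing leaves 3m**2+7m+4.
The remaining quadratic factors as (m+1)(3m+4).

(3m+4)(5m−9)(m+1)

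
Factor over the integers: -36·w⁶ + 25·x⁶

(5·x³ - 6·w³)·(5·x³ + 6·w³)

Recognize a difference of squares with the parts 5·x³ and 6·w³.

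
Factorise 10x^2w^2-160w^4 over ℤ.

Every term has a factor of 10w^2. Then x^2-16w^2 = (x)² − (4w)².

10w^2(x-4w)(x+4w)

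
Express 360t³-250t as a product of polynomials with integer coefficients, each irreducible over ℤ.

Pull out the common factor 10t; 36t²-25 is a difference of squares.

10t(6t+5)(6t-5)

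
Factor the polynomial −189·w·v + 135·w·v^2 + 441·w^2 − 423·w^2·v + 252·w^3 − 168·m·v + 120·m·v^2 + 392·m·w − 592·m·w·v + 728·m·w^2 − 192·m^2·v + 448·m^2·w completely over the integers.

(7·w − 3·v)·(8·m + 9·w)·(8·m + 4·w − 5·v + 7)

Group: 7·w·(64·m^2 + 104·m·w − 40·m·v + 56·m + 36·w^2 − 45·w·v + 63·w) − 3·v·(64·m^2 + 104·m·w − 40·m·v + 56·m + 36·w^2 − 45·w·v + 63·w); both groups contain (64·m^2 + 104·m·w − 40·m·v + 56·m + 36·w^2 − 45·w·v + 63·w), so (7·w − 3·v) is a factor with cofactor 64·m^2 + 104·m·w − 40·m·v + 56·m + 36·w^2 − 45·w·v + 63·w.
The cofactor groups again: 64·m^2 + 104·m·w − 40·m·v + 56·m + 36·w^2 − 45·w·v + 63·w = 8·m·(8·m + 4·w − 5·v + 7) + 9·w·(8·m + 4·w − 5·v + 7); both groups contain (8·m + 4·w − 5·v + 7), giving (8·m + 9·w)·(8·m + 4·w − 5·v + 7).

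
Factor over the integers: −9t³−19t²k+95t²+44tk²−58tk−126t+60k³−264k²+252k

−(t−2k)(9t+10k−14)(t+3k−9)

Group: t(−9t²+8tk+14t+20k²−28k) + (3k−9)(−9t²+8tk+14t+20k²−28k); both groups contain (−9t²+8tk+14t+20k²−28k), so (t+3k−9) is a factor with cofactor −9t²+8tk+14t+20k²−28k.
The cofactor groups again: −9t²+8tk+14t+20k²−28k = −9t(t−2k) + (−10k+14)(t−2k); both groups contain (t−2k), giving −(9t+10k−14)(t−2k).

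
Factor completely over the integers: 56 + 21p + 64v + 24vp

(3p + 8)(8v + 7)

Group as (24vp + 64v) + (21p + 56) = 8v(3p + 8) + 7(3p + 8).
Both groups share the factor (3p + 8).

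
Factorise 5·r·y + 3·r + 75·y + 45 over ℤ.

Group as (5·r·y + 3·r) + (75·y + 45) = r·(5·y + 3) + 15·(5·y + 3).
Both groups share the factor (5·y + 3).

(5·y + 3)·(r + 15)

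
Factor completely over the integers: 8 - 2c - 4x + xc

(c - 4)(x - 2)

Group as (xc - 4x) + (-2c + 8) = x(c - 4) - 2(c - 4).
Both groups share the factor (c - 4).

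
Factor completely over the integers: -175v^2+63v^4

Pull out the common factor 7v^2; 9v^2-25 is a difference of squares.

7v^2(3v+5)(3v-5)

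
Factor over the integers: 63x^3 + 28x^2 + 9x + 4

Group as (63x^3 + 9x) + (28x^2 + 4) = 9x(7x^2 + 1) + 4(7x^2 + 1).
Both groups share the factor (7x^2 + 1).

(9x + 4)(7x^2 + 1)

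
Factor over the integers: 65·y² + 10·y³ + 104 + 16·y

Group as (10·y³ + 16·y) + (65·y² + 104) = 2·y·(5·y² + 8) + 13·(5·y² + 8).
Both groups share the factor (5·y² + 8).

(2·y + 13)·(5·y² + 8)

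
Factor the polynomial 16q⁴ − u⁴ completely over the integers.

(2q + u)(2q − u)(4q² + u²)

(2q)⁴ − (u)⁴ = ((2q)² − (u)²)((2q)² + (u)²); the first factor splits again, the second (4q² + u²) is irreducible.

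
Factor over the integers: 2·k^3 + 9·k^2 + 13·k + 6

(2·k + 3)·(k + 1)·(k + 2)

By the rational root theorem, k = -1 is a root, giving the factor (k + 1) and quotient 2·k^2 + 7·k + 6.
The remaining quadratic factors as (k + 2)(2·k + 3).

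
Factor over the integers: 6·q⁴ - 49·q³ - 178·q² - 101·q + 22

Trying the rational-root candidates, q = 11 is a root, so (q - 11) is a factor; dividing leaves 6·q³ + 17·q² + 9·q - 2.
Continuing, q = 1/6 is a root, so (6·q - 1) divides it; the quotient is q² + 3·q + 2.
The remaining quadratic factors as (q + 2)(q + 1).

(6·q - 1)·(q + 1)·(q + 2)·(q - 11)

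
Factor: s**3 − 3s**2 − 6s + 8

(s + 2)(s − 1)(s − 4)

By the rational root theorem, s = −2 is a root, giving the factor (s + 2) and quotient s**2 − 5s + 4.
The remaining quadratic factors as (s − 4)(s − 1).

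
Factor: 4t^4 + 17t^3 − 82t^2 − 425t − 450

(4t + 9)(t + 2)(t + 5)(t − 5)

Testing divisors of the constant over divisors of the leading coefficient, t = 5 is a root, giving the factor (t − 5) and quotient 4t^3 + 37t^2 + 103t + 90.
Then t = −5 is a root, so (t + 5) is a factor; dividing leaves 4t^2 + 17t + 18.
The remaining quadratic factors as (4t + 9)(t + 2).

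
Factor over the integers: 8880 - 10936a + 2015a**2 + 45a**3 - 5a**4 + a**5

(a + 12)(a - 1)(a - 4)(a**2 - 12a + 185)

Testing divisors of the constant over divisors of the leading coefficient, a = 4 is a root, so (a - 4) is a factor; dividing leaves a**4 - a**3 + 41a**2 + 2179a - 2220.
Then a = -12 is a root, so (a + 12) is a factor; dividing leaves a**3 - 13a**2 + 197a - 185.
Next, a = 1 is a root, so (a - 1) is a factor; dividing leaves a**2 - 12a + 185.
The quadratic a**2 - 12a + 185 has discriminant -596 < 0 and is irreducible over ℤ.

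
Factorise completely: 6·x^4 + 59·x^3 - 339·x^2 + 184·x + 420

Testing divisors of the constant over divisors of the leading coefficient, x = -5/6 is a root, giving the factor (6·x + 5) and quotient x^3 + 9·x^2 - 64·x + 84.
Then x = 2 is a root, so (x - 2) divides it; the quotient is x^2 + 11·x - 42.
The remaining quadratic factors as (x - 3)(x + 14).

(6·x + 5)·(x + 14)·(x - 2)·(x - 3)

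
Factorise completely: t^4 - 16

Substitute u = t^2 to get a quadratic in u, then factor.
t^2 + 4 is irreducible over ℤ (sum of squares).
t^2 - 4 is a difference of squares.

(t + 2)*(t - 2)*(t^2 + 4)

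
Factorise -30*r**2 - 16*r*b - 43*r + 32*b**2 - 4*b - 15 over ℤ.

Group: -6*r*(5*r - 4*b + 3) + (-8*b - 5)*(5*r - 4*b + 3); both groups contain (5*r - 4*b + 3).

-(5*r - 4*b + 3)*(6*r + 8*b + 5)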